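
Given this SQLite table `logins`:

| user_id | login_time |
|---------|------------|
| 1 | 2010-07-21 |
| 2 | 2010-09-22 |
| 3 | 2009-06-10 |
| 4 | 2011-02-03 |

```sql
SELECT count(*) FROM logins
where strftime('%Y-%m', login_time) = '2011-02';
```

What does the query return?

Rows with year-month 2011-02: 2011-02-03 → 1.

1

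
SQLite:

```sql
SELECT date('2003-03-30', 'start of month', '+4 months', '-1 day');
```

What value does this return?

2003-06-30

`start of month` rewinds 2003-03-30 to 2003-03-01.
Adding +4 months to 2003-03-01 gives 2003-07-01.
Going back 1 day from 2003-07-01 reaches 2003-06-30 (last day of June, 30 days).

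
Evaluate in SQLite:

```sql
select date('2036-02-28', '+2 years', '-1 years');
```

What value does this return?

Adding +2 years to 2036-02-28 gives 2038-02-28.
Adding -1 year to 2038-02-28 gives 2037-02-28.

2037-02-28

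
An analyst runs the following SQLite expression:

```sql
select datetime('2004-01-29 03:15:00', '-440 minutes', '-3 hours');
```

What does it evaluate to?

2004-01-28 16:55:00

440 minutes = 7h 20m; -440 minutes from 2004-01-29 03:15:00 is 2004-01-28 19:55:00 (crosses midnight).
-3 hours from 2004-01-28 19:55:00 is 2004-01-28 16:55:00.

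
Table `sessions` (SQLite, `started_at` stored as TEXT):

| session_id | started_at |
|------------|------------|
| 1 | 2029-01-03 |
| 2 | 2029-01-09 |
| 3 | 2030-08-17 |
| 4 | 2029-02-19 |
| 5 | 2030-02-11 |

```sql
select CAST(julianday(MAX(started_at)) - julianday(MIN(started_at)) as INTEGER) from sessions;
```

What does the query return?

591

MIN = 2029-01-03, MAX = 2030-08-17.
28 days remain in January 2029 after the 3rd (31 − 3).
Full months from February 2029 through July 2030 contribute their day counts.
Then 17 days into August 2030.
Total: 28 + 28 + 31 + 30 + 31 + 30 + 31 + 31 + 30 + 31 + 30 + 31 + 31 + 28 + 31 + 30 + 31 + 30 + 31 + 17 = 591.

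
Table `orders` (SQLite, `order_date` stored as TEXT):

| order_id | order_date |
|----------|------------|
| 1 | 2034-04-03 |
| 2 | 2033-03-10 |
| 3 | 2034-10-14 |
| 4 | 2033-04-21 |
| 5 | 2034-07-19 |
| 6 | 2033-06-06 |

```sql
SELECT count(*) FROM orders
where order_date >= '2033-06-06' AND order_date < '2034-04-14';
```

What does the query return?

Rows in [2033-06-06, 2034-04-14): 2034-04-03, 2033-06-06 → 2 rows.

2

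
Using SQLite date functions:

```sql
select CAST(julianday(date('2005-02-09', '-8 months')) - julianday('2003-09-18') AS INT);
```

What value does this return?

Adding -8 months to 2005-02-09 gives 2004-06-09.
12 days remain in September 2003 after the 18th (30 − 18).
Full months from October 2003 through May 2004 contribute their day counts.
Then 9 days into June 2004.
Total: 12 + 31 + 30 + 31 + 31 + 29 + 31 + 30 + 31 + 9 = 265.

265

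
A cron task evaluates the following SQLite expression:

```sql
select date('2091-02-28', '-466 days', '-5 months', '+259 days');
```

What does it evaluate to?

Applying '-466 days' to 2091-02-28: counting 466 days back gives 2089-11-19.
Adding -5 months to 2089-11-19 gives 2089-06-19.
Applying '+259 days' to 2089-06-19: counting 259 days forward gives 2090-03-05.

2090-03-05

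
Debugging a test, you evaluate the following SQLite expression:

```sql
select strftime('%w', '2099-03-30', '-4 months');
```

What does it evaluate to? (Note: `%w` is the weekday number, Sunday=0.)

First apply '-4 months': 2099-03-30 → 2098-11-30.
2098-11-30 is a Sunday; with Sunday=0 that is 0.

0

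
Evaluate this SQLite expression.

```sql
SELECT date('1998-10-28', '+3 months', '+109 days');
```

Adding +3 months to 1998-10-28 gives 1999-01-28.
Applying '+109 days' to 1999-01-28: counting 109 days forward gives 1999-05-17.

1999-05-17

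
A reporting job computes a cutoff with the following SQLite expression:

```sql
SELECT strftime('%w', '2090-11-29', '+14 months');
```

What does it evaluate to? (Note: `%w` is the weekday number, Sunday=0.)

2

First apply '+14 months': 2090-11-29 → 2092-01-29.
2092-01-29 is a Tuesday; with Sunday=0 that is 2.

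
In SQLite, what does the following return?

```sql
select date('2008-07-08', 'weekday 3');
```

`weekday 3` advances to the next Wednesday; 2008-07-08 is a Tuesday, so it moves forward to 2008-07-09.

2008-07-09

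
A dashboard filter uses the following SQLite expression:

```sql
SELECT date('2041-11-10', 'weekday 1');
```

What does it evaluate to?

2041-11-11

`weekday 1` advances to the next Monday; 2041-11-10 is a Sunday, so it moves forward to 2041-11-11.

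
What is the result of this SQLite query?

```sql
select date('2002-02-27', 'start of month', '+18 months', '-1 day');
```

`start of month` rewinds 2002-02-27 to 2002-02-01.
Adding +18 months to 2002-02-01 gives 2003-08-01.
Going back 1 day from 2003-08-01 reaches 2003-07-31 (last day of July, 31 days).

2003-07-31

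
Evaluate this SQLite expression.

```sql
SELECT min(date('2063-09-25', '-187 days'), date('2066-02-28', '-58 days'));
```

2063-03-22

date('2063-09-25', '-187 days') → 2063-03-22.
date('2066-02-28', '-58 days') → 2066-01-01.
Earlier of the two is 2063-03-22.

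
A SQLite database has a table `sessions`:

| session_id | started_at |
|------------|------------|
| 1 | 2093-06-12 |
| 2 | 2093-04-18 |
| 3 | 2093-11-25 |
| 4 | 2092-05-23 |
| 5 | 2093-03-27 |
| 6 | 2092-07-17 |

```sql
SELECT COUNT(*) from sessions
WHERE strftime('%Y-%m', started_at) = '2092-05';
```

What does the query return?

1

Rows with year-month 2092-05: 2092-05-23 → 1.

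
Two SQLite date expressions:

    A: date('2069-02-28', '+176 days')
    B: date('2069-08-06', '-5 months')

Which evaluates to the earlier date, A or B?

B

A = 2069-08-23.
B = 2069-03-06.
B is earlier.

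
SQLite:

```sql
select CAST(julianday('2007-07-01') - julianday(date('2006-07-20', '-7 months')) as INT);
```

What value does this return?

Adding -7 months to 2006-07-20 gives 2005-12-20.
11 days remain in December 2005 after the 20th (31 − 20).
Full months from January 2006 through June 2007 contribute their day counts.
Then 1 day into July 2007.
Total: 11 + 31 + 28 + 31 + 30 + 31 + 30 + 31 + 31 + 30 + 31 + 30 + 31 + 31 + 28 + 31 + 30 + 31 + 30 + 1 = 558.

558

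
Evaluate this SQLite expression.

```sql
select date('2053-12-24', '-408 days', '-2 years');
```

Applying '-408 days' to 2053-12-24: counting 408 days back gives 2052-11-11.
Adding -2 years to 2052-11-11 gives 2050-11-11.

2050-11-11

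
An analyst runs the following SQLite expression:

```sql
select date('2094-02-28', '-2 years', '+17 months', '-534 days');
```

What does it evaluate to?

2092-02-10

Adding -2 years to 2094-02-28 gives 2092-02-28.
Adding +17 months to 2092-02-28 gives 2093-07-28.
Applying '-534 days' to 2093-07-28: counting 534 days back gives 2092-02-10.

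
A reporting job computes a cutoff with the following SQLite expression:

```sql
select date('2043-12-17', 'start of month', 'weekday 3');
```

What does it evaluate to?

`start of month` rewinds 2043-12-17 to 2043-12-01.
`weekday 3` advances to the next Wednesday; 2043-12-01 is a Tuesday, so it moves forward to 2043-12-02.

2043-12-02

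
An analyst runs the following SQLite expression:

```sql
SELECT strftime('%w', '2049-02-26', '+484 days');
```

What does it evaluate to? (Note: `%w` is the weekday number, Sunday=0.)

First apply '+484 days': 2049-02-26 → 2050-06-25.
2050-06-25 is a Saturday; with Sunday=0 that is 6.

6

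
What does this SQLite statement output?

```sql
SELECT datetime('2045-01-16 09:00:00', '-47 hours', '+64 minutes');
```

2045-01-14 11:04:00

-47 hours from 2045-01-16 09:00:00 is 2045-01-14 10:00:00 (crosses midnight).
64 minutes = 1h 4m; +64 minutes from 2045-01-14 10:00:00 is 2045-01-14 11:04:00.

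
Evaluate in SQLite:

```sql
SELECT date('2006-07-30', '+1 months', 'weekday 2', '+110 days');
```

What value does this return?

2006-12-24

Adding +1 month to 2006-07-30 gives 2006-08-30.
`weekday 2` advances to the next Tuesday; 2006-08-30 is a Wednesday, so it moves forward to 2006-09-05.
Applying '+110 days' to 2006-09-05: counting 110 days forward gives 2006-12-24.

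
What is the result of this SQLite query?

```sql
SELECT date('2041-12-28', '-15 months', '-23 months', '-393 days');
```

Adding -15 months to 2041-12-28 gives 2040-09-28.
Adding -23 months to 2040-09-28 gives 2038-10-28.
Applying '-393 days' to 2038-10-28: counting 393 days back gives 2037-09-30.

2037-09-30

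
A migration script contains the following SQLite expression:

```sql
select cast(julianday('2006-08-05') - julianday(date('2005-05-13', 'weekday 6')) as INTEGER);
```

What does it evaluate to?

448

`weekday 6` advances to the next Saturday; 2005-05-13 is a Friday, so it moves forward to 2005-05-14.
17 days remain in May 2005 after the 14th (31 − 14).
Full months from June 2005 through July 2006 contribute their day counts.
Then 5 days into August 2006.
Total: 17 + 30 + 31 + 31 + 30 + 31 + 30 + 31 + 31 + 28 + 31 + 30 + 31 + 30 + 31 + 5 = 448.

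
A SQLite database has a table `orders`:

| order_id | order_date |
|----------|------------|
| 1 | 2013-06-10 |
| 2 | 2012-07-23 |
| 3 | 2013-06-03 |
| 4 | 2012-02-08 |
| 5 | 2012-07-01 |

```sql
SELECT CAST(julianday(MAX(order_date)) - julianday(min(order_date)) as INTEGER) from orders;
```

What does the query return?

MIN = 2012-02-08, MAX = 2013-06-10.
21 days remain in February 2012 after the 8th (29 − 8).
Full months from March 2012 through May 2013 contribute their day counts.
Then 10 days into June 2013.
Total: 21 + 31 + 30 + 31 + 30 + 31 + 31 + 30 + 31 + 30 + 31 + 31 + 28 + 31 + 30 + 31 + 10 = 488.

488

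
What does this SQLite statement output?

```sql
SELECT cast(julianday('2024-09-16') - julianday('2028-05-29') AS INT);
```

14 days remain in September 2024 after the 16th (30 − 16).
Full months from October 2024 through April 2028 contribute their day counts.
Then 29 days into May 2028.
Total: 14 + 31 + 30 + 31 + 31 + 28 + 31 + 30 + 31 + 30 + 31 + 31 + 30 + 31 + 30 + 31 + 31 + 28 + 31 + 30 + 31 + 30 + 31 + 31 + 30 + 31 + 30 + 31 + 31 + 28 + 31 + 30 + 31 + 30 + 31 + 31 + 30 + 31 + 30 + 31 + 31 + 29 + 31 + 30 + 29 = 1351.
The subtraction is earlier − later, so the result is −1351 → -1351.

-1351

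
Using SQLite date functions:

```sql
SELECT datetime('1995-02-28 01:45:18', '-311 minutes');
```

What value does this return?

311 minutes = 5h 11m; -311 minutes from 1995-02-28 01:45:18 is 1995-02-27 20:34:18 (crosses midnight).

1995-02-27 20:34:18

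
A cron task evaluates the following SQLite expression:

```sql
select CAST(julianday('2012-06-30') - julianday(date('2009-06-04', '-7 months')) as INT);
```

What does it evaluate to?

Adding -7 months to 2009-06-04 gives 2008-11-04.
26 days remain in November 2008 after the 4th (30 − 4).
Full months from December 2008 through May 2012 contribute their day counts.
Then 30 days into June 2012.
Total: 26 + 31 + 31 + 28 + 31 + 30 + 31 + 30 + 31 + 31 + 30 + 31 + 30 + 31 + 31 + 28 + 31 + 30 + 31 + 30 + 31 + 31 + 30 + 31 + 30 + 31 + 31 + 28 + 31 + 30 + 31 + 30 + 31 + 31 + 30 + 31 + 30 + 31 + 31 + 29 + 31 + 30 + 31 + 30 = 1334.

1334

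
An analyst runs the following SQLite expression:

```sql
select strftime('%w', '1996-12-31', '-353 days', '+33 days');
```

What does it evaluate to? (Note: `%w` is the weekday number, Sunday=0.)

4

First apply '-353 days', '+33 days': 1996-12-31 → 1996-02-15.
1996-02-15 is a Thursday; with Sunday=0 that is 4.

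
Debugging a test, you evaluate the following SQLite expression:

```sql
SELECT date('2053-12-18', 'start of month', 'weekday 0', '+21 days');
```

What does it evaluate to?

2053-12-28

`start of month` rewinds 2053-12-18 to 2053-12-01.
`weekday 0` advances to the next Sunday; 2053-12-01 is a Monday, so it moves forward to 2053-12-07.
Advancing 21 more days within December lands on 2053-12-28.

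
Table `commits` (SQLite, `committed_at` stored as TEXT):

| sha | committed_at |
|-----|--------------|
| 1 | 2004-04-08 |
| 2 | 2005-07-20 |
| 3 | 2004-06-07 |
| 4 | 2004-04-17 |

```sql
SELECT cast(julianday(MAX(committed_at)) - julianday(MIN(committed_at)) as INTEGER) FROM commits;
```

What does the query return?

468

MIN = 2004-04-08, MAX = 2005-07-20.
22 days remain in April 2004 after the 8th (30 − 8).
Full months from May 2004 through June 2005 contribute their day counts.
Then 20 days into July 2005.
Total: 22 + 31 + 30 + 31 + 31 + 30 + 31 + 30 + 31 + 31 + 28 + 31 + 30 + 31 + 30 + 20 = 468.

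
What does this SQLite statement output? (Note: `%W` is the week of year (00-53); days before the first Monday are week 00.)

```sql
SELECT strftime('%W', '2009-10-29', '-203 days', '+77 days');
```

25

First apply '-203 days', '+77 days': 2009-10-29 → 2009-06-25.
2009-06-25 is a Thursday. SQLite's %W counts Mondays since the year started; the result is 25.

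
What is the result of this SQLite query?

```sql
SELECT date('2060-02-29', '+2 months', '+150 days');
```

Adding +2 months to 2060-02-29 gives 2060-04-29.
Applying '+150 days' to 2060-04-29: counting 150 days forward gives 2060-09-26.

2060-09-26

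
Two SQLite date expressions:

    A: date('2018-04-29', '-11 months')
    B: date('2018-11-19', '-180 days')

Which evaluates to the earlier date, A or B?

A = 2017-05-29.
B = 2018-05-23.
A is earlier.

A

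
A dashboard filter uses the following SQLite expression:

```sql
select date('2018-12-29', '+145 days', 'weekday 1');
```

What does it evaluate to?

2019-05-27

Applying '+145 days' to 2018-12-29: counting 145 days forward gives 2019-05-23.
`weekday 1` advances to the next Monday; 2019-05-23 is a Thursday, so it moves forward to 2019-05-27.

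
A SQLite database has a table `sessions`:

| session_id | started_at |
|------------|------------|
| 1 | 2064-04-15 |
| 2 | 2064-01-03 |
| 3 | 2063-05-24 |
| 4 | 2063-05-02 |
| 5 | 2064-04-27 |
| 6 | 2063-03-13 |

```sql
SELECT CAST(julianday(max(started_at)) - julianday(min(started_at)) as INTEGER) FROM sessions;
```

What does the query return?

MIN = 2063-03-13, MAX = 2064-04-27.
18 days remain in March 2063 after the 13th (31 − 13).
Full months from April 2063 through March 2064 contribute their day counts.
Then 27 days into April 2064.
Total: 18 + 30 + 31 + 30 + 31 + 31 + 30 + 31 + 30 + 31 + 31 + 29 + 31 + 27 = 411.

411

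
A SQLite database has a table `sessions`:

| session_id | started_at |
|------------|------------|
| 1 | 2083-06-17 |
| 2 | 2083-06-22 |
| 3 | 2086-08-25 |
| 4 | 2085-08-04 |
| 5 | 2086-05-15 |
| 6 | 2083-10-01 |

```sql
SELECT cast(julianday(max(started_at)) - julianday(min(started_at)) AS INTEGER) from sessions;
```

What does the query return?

MIN = 2083-06-17, MAX = 2086-08-25.
13 days remain in June 2083 after the 17th (30 − 17).
Full months from July 2083 through July 2086 contribute their day counts.
Then 25 days into August 2086.
Total: 13 + 31 + 31 + 30 + 31 + 30 + 31 + 31 + 29 + 31 + 30 + 31 + 30 + 31 + 31 + 30 + 31 + 30 + 31 + 31 + 28 + 31 + 30 + 31 + 30 + 31 + 31 + 30 + 31 + 30 + 31 + 31 + 28 + 31 + 30 + 31 + 30 + 31 + 25 = 1165.

1165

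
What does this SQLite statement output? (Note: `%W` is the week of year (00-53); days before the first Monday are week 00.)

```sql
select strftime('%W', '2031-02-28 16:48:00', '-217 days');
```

29

First apply '-217 days': 2031-02-28 16:48:00 → 2030-07-26 16:48:00.
2030-07-26 is a Friday. SQLite's %W counts Mondays since the year started; the result is 29.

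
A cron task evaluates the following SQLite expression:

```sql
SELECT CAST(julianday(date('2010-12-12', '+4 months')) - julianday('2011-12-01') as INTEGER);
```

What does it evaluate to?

Adding +4 months to 2010-12-12 gives 2011-04-12.
18 days remain in April 2011 after the 12th (30 − 12).
Full months from May 2011 through November 2011 contribute their day counts.
Then 1 day into December 2011.
Total: 18 + 31 + 30 + 31 + 31 + 30 + 31 + 30 + 1 = 233.
The subtraction is earlier − later, so the result is −233 → -233.

-233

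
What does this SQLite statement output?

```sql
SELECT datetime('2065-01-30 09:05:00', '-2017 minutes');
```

2065-01-28 23:28:00

2017 minutes = 33h 37m; -2017 minutes from 2065-01-30 09:05:00 is 2065-01-28 23:28:00 (crosses midnight).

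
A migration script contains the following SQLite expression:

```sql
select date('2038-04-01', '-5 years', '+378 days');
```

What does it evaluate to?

2034-04-14

Adding -5 years to 2038-04-01 gives 2033-04-01.
Applying '+378 days' to 2033-04-01: counting 378 days forward gives 2034-04-14.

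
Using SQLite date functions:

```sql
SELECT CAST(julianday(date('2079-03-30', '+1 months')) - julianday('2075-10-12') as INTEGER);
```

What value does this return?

1296

Adding +1 month to 2079-03-30 gives 2079-04-30.
19 days remain in October 2075 after the 12th (31 − 12).
Full months from November 2075 through March 2079 contribute their day counts.
Then 30 days into April 2079.
Total: 19 + 30 + 31 + 31 + 29 + 31 + 30 + 31 + 30 + 31 + 31 + 30 + 31 + 30 + 31 + 31 + 28 + 31 + 30 + 31 + 30 + 31 + 31 + 30 + 31 + 30 + 31 + 31 + 28 + 31 + 30 + 31 + 30 + 31 + 31 + 30 + 31 + 30 + 31 + 31 + 28 + 31 + 30 = 1296.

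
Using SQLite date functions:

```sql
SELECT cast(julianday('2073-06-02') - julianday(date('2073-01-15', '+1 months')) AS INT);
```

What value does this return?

Adding +1 month to 2073-01-15 gives 2073-02-15.
13 days remain in February 2073 after the 15th (28 − 15).
March 2073: 31 days.
April 2073: 30 days.
May 2073: 31 days.
Then 2 days into June 2073.
Total: 13 + 31 + 30 + 31 + 2 = 107.

107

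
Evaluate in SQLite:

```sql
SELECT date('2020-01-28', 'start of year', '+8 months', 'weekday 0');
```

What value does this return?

`start of year` rewinds 2020-01-28 to 2020-01-01.
Adding +8 months to 2020-01-01 gives 2020-09-01.
`weekday 0` advances to the next Sunday; 2020-09-01 is a Tuesday, so it moves forward to 2020-09-06.

2020-09-06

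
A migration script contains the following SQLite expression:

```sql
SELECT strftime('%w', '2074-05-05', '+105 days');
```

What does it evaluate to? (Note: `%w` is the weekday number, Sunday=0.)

First apply '+105 days': 2074-05-05 → 2074-08-18.
2074-08-18 is a Saturday; with Sunday=0 that is 6.

6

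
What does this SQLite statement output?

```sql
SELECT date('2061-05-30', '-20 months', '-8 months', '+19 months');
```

2060-08-30

Adding -20 months to 2061-05-30 gives 2059-09-30.
Adding -8 months to 2059-09-30 gives 2059-01-30.
Adding +19 months to 2059-01-30 gives 2060-08-30.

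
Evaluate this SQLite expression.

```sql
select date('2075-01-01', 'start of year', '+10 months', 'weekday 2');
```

2075-11-05

`start of year` rewinds 2075-01-01 to 2075-01-01.
Adding +10 months to 2075-01-01 gives 2075-11-01.
`weekday 2` advances to the next Tuesday; 2075-11-01 is a Friday, so it moves forward to 2075-11-05.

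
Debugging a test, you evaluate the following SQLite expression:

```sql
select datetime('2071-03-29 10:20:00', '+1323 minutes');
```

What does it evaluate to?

1323 minutes = 22h 3m; +1323 minutes from 2071-03-29 10:20:00 is 2071-03-30 08:23:00 (crosses midnight).

2071-03-30 08:23:00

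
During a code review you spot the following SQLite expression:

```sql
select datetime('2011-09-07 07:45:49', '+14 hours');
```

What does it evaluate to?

2011-09-07 21:45:49

+14 hours from 2011-09-07 07:45:49 is 2011-09-07 21:45:49.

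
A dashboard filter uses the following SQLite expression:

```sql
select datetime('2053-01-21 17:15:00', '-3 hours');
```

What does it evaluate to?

2053-01-21 14:15:00

-3 hours from 2053-01-21 17:15:00 is 2053-01-21 14:15:00.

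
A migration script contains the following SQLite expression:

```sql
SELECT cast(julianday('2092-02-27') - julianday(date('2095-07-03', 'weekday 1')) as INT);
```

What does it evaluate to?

`weekday 1` advances to the next Monday; 2095-07-03 is a Sunday, so it moves forward to 2095-07-04.
2 days remain in February 2092 after the 27th (29 − 27).
Full months from March 2092 through June 2095 contribute their day counts.
Then 4 days into July 2095.
Total: 2 + 31 + 30 + 31 + 30 + 31 + 31 + 30 + 31 + 30 + 31 + 31 + 28 + 31 + 30 + 31 + 30 + 31 + 31 + 30 + 31 + 30 + 31 + 31 + 28 + 31 + 30 + 31 + 30 + 31 + 31 + 30 + 31 + 30 + 31 + 31 + 28 + 31 + 30 + 31 + 30 + 4 = 1223.
The subtraction is earlier − later, so the result is −1223 → -1223.

-1223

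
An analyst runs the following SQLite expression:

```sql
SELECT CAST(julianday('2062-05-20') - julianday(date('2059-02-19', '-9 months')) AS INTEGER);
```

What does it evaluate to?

Adding -9 months to 2059-02-19 gives 2058-05-19.
12 days remain in May 2058 after the 19th (31 − 19).
Full months from June 2058 through April 2062 contribute their day counts.
Then 20 days into May 2062.
Total: 12 + 30 + 31 + 31 + 30 + 31 + 30 + 31 + 31 + 28 + 31 + 30 + 31 + 30 + 31 + 31 + 30 + 31 + 30 + 31 + 31 + 29 + 31 + 30 + 31 + 30 + 31 + 31 + 30 + 31 + 30 + 31 + 31 + 28 + 31 + 30 + 31 + 30 + 31 + 31 + 30 + 31 + 30 + 31 + 31 + 28 + 31 + 30 + 20 = 1462.

1462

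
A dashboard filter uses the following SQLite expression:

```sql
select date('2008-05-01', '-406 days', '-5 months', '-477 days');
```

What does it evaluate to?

Applying '-406 days' to 2008-05-01: counting 406 days back gives 2007-03-22.
Adding -5 months to 2007-03-22 gives 2006-10-22.
Applying '-477 days' to 2006-10-22: counting 477 days back gives 2005-07-02.

2005-07-02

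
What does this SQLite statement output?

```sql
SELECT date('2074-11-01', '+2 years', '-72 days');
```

Adding +2 years to 2074-11-01 gives 2076-11-01.
Applying '-72 days' to 2076-11-01: counting 72 days back gives 2076-08-21.

2076-08-21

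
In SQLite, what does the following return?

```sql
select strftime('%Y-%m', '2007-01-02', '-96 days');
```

2006-09

First apply '-96 days': 2007-01-02 → 2006-09-28.
`%Y-%m` extracts the year-month: 2006-09.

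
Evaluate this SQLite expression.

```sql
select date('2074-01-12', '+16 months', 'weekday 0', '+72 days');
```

Adding +16 months to 2074-01-12 gives 2075-05-12.
`weekday 0` advances to the next Sunday; 2075-05-12 is already a Sunday, so it stays at 2075-05-12.
Applying '+72 days' to 2075-05-12: counting 72 days forward gives 2075-07-23.

2075-07-23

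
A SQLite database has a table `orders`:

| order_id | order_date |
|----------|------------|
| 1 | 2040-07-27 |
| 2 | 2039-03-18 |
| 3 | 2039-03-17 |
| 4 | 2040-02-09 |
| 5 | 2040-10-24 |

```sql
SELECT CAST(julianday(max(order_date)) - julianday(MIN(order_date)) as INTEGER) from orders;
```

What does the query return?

MIN = 2039-03-17, MAX = 2040-10-24.
14 days remain in March 2039 after the 17th (31 − 17).
Full months from April 2039 through September 2040 contribute their day counts.
Then 24 days into October 2040.
Total: 14 + 30 + 31 + 30 + 31 + 31 + 30 + 31 + 30 + 31 + 31 + 29 + 31 + 30 + 31 + 30 + 31 + 31 + 30 + 24 = 587.

587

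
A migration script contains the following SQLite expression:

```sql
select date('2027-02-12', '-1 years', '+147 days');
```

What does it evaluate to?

2026-07-09

Adding -1 year to 2027-02-12 gives 2026-02-12.
Applying '+147 days' to 2026-02-12: counting 147 days forward gives 2026-07-09.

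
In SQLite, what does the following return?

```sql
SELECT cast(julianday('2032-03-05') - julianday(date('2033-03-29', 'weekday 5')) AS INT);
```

`weekday 5` advances to the next Friday; 2033-03-29 is a Tuesday, so it moves forward to 2033-04-01.
26 days remain in March 2032 after the 5th (31 − 5).
Full months from April 2032 through March 2033 contribute their day counts.
Then 1 day into April 2033.
Total: 26 + 30 + 31 + 30 + 31 + 31 + 30 + 31 + 30 + 31 + 31 + 28 + 31 + 1 = 392.
The subtraction is earlier − later, so the result is −392 → -392.

-392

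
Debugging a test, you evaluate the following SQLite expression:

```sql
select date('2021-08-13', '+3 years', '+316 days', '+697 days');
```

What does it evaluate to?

2027-05-23

Adding +3 years to 2021-08-13 gives 2024-08-13.
Applying '+316 days' to 2024-08-13: counting 316 days forward gives 2025-06-25.
Applying '+697 days' to 2025-06-25: counting 697 days forward gives 2027-05-23.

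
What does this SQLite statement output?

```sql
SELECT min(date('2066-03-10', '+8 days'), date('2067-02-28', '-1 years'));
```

2066-02-28

date('2066-03-10', '+8 days') → 2066-03-18.
date('2067-02-28', '-1 years') → 2066-02-28.
Earlier of the two is 2066-02-28.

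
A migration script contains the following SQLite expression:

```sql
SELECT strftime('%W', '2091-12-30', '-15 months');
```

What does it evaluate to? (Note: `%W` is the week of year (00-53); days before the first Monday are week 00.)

First apply '-15 months': 2091-12-30 → 2090-09-30.
2090-09-30 is a Saturday. SQLite's %W counts Mondays since the year started; the result is 39.

39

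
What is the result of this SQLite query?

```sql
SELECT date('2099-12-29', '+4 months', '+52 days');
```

2100-06-20

Adding +4 months to 2099-12-29 gives 2100-04-29.
Applying '+52 days' to 2100-04-29: counting 52 days forward gives 2100-06-20.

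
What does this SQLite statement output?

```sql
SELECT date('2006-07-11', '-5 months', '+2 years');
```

2008-02-11

Adding -5 months to 2006-07-11 gives 2006-02-11.
Adding +2 years to 2006-02-11 gives 2008-02-11.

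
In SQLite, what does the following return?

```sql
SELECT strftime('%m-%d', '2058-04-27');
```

`%m-%d` extracts the month-day: 04-27.

04-27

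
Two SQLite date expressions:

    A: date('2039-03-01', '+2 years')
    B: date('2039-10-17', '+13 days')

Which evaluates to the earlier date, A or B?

A = 2041-03-01.
B = 2039-10-30.
B is earlier.

B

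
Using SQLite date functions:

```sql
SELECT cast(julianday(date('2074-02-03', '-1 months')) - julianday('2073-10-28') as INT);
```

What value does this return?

67

Adding -1 month to 2074-02-03 gives 2074-01-03.
3 days remain in October 2073 after the 28th (31 − 28).
November 2073: 30 days.
December 2073: 31 days.
Then 3 days into January 2074.
Total: 3 + 30 + 31 + 3 = 67.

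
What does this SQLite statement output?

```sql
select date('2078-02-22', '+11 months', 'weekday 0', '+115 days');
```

Adding +11 months to 2078-02-22 gives 2079-01-22.
`weekday 0` advances to the next Sunday; 2079-01-22 is already a Sunday, so it stays at 2079-01-22.
Applying '+115 days' to 2079-01-22: counting 115 days forward gives 2079-05-17.

2079-05-17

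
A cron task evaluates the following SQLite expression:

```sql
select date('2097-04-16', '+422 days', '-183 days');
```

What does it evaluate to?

2097-12-11

Applying '+422 days' to 2097-04-16: counting 422 days forward gives 2098-06-12.
Applying '-183 days' to 2098-06-12: counting 183 days back gives 2097-12-11.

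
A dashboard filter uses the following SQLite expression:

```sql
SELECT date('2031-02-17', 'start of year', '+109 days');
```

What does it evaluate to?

2031-04-20

`start of year` rewinds 2031-02-17 to 2031-01-01.
Applying '+109 days' to 2031-01-01: counting 109 days forward gives 2031-04-20.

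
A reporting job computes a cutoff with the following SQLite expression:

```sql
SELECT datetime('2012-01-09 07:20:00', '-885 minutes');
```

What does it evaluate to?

885 minutes = 14h 45m; -885 minutes from 2012-01-09 07:20:00 is 2012-01-08 16:35:00 (crosses midnight).

2012-01-08 16:35:00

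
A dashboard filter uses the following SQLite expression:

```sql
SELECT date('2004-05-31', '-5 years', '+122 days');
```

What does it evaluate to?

1999-09-30

Adding -5 years to 2004-05-31 gives 1999-05-31.
Applying '+122 days' to 1999-05-31: counting 122 days forward gives 1999-09-30.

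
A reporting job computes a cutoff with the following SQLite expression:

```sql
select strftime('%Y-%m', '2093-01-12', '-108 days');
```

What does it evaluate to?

2092-09

First apply '-108 days': 2093-01-12 → 2092-09-26.
`%Y-%m` extracts the year-month: 2092-09.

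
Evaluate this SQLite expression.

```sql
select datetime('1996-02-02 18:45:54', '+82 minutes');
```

82 minutes = 1h 22m; +82 minutes from 1996-02-02 18:45:54 is 1996-02-02 20:07:54.

1996-02-02 20:07:54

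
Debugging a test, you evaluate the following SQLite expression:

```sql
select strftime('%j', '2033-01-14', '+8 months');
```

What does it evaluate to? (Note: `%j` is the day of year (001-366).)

257

First apply '+8 months': 2033-01-14 → 2033-09-14.
Day-of-year for 2033-09-14: days since 2033-01-01 inclusive = 257, zero-padded to 257.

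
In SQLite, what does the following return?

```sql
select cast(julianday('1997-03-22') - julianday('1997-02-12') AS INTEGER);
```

38

16 days remain in February 1997 after the 12th (28 − 12).
Then 22 days into March 1997.
Total: 16 + 22 = 38.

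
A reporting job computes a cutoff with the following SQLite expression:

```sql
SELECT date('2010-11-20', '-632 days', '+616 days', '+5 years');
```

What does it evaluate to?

Applying '-632 days' to 2010-11-20: counting 632 days back gives 2009-02-26.
Applying '+616 days' to 2009-02-26: counting 616 days forward gives 2010-11-04.
Adding +5 years to 2010-11-04 gives 2015-11-04.

2015-11-04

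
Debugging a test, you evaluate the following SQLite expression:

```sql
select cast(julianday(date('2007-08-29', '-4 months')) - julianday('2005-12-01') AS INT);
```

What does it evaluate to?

Adding -4 months to 2007-08-29 gives 2007-04-29.
30 days remain in December 2005 after the 1st (31 − 1).
Full months from January 2006 through March 2007 contribute their day counts.
Then 29 days into April 2007.
Total: 30 + 31 + 28 + 31 + 30 + 31 + 30 + 31 + 31 + 30 + 31 + 30 + 31 + 31 + 28 + 31 + 29 = 514.

514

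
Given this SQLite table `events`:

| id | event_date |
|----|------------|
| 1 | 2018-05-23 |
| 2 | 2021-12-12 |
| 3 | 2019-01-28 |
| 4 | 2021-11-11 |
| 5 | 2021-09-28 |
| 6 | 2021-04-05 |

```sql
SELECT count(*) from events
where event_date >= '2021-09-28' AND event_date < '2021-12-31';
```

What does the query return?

Rows in [2021-09-28, 2021-12-31): 2021-12-12, 2021-11-11, 2021-09-28 → 3 rows.

3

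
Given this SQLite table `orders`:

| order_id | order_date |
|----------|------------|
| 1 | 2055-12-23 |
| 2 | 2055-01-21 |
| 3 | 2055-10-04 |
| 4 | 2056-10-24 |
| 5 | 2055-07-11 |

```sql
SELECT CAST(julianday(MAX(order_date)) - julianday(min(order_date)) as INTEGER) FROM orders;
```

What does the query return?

MIN = 2055-01-21, MAX = 2056-10-24.
10 days remain in January 2055 after the 21st (31 − 21).
Full months from February 2055 through September 2056 contribute their day counts.
Then 24 days into October 2056.
Total: 10 + 28 + 31 + 30 + 31 + 30 + 31 + 31 + 30 + 31 + 30 + 31 + 31 + 29 + 31 + 30 + 31 + 30 + 31 + 31 + 30 + 24 = 642.

642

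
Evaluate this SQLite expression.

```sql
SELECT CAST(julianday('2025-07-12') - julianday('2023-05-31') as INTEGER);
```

0 days remain in May 2023 after the 31st (31 − 31).
Full months from June 2023 through June 2025 contribute their day counts.
Then 12 days into July 2025.
Total: 0 + 30 + 31 + 31 + 30 + 31 + 30 + 31 + 31 + 29 + 31 + 30 + 31 + 30 + 31 + 31 + 30 + 31 + 30 + 31 + 31 + 28 + 31 + 30 + 31 + 30 + 12 = 773.

773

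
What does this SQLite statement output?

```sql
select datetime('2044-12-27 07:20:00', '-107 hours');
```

2044-12-22 20:20:00

-107 hours from 2044-12-27 07:20:00 is 2044-12-22 20:20:00 (crosses midnight).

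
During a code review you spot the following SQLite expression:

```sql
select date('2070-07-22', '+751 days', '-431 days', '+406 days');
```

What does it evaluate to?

2072-07-17

Applying '+751 days' to 2070-07-22: counting 751 days forward gives 2072-08-11.
Applying '-431 days' to 2072-08-11: counting 431 days back gives 2071-06-07.
Applying '+406 days' to 2071-06-07: counting 406 days forward gives 2072-07-17.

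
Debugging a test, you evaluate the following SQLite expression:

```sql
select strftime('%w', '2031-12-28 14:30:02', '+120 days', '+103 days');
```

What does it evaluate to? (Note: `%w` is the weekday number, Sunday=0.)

First apply '+120 days', '+103 days': 2031-12-28 14:30:02 → 2032-08-07 14:30:02.
2032-08-07 is a Saturday; with Sunday=0 that is 6.

6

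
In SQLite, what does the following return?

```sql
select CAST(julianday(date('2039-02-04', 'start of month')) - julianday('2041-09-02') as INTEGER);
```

`start of month` rewinds 2039-02-04 to 2039-02-01.
27 days remain in February 2039 after the 1st (28 − 1).
Full months from March 2039 through August 2041 contribute their day counts.
Then 2 days into September 2041.
Total: 27 + 31 + 30 + 31 + 30 + 31 + 31 + 30 + 31 + 30 + 31 + 31 + 29 + 31 + 30 + 31 + 30 + 31 + 31 + 30 + 31 + 30 + 31 + 31 + 28 + 31 + 30 + 31 + 30 + 31 + 31 + 2 = 944.
The subtraction is earlier − later, so the result is −944 → -944.

-944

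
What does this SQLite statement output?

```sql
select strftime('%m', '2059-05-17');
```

05

`%m` extracts the 2-digit month (01-12): 05.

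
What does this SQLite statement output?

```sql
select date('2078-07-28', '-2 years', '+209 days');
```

2077-02-22

Adding -2 years to 2078-07-28 gives 2076-07-28.
Applying '+209 days' to 2076-07-28: counting 209 days forward gives 2077-02-22.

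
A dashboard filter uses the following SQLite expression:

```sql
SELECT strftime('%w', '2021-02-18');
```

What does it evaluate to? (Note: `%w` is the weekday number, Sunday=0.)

2021-02-18 is a Thursday; with Sunday=0 that is 4.

4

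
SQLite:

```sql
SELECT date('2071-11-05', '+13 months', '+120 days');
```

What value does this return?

Adding +13 months to 2071-11-05 gives 2072-12-05.
Applying '+120 days' to 2072-12-05: counting 120 days forward gives 2073-04-04.

2073-04-04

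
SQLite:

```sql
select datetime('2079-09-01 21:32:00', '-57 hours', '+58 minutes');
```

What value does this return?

2079-08-30 13:30:00

-57 hours from 2079-09-01 21:32:00 is 2079-08-30 12:32:00 (crosses midnight).
+58 minutes from 2079-08-30 12:32:00 is 2079-08-30 13:30:00.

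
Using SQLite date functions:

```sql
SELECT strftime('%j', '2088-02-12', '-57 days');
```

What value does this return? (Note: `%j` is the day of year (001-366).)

First apply '-57 days': 2088-02-12 → 2087-12-17.
Day-of-year for 2087-12-17: days since 2087-01-01 inclusive = 351, zero-padded to 351.

351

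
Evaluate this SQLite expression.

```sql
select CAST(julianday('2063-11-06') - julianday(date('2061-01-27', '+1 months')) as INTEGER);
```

982

Adding +1 month to 2061-01-27 gives 2061-02-27.
1 day remains in February 2061 after the 27th (28 − 27).
Full months from March 2061 through October 2063 contribute their day counts.
Then 6 days into November 2063.
Total: 1 + 31 + 30 + 31 + 30 + 31 + 31 + 30 + 31 + 30 + 31 + 31 + 28 + 31 + 30 + 31 + 30 + 31 + 31 + 30 + 31 + 30 + 31 + 31 + 28 + 31 + 30 + 31 + 30 + 31 + 31 + 30 + 31 + 6 = 982.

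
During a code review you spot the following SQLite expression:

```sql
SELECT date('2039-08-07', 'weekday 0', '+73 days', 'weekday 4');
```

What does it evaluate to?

2039-10-20

`weekday 0` advances to the next Sunday; 2039-08-07 is already a Sunday, so it stays at 2039-08-07.
Applying '+73 days' to 2039-08-07: counting 73 days forward gives 2039-10-19.
`weekday 4` advances to the next Thursday; 2039-10-19 is a Wednesday, so it moves forward to 2039-10-20.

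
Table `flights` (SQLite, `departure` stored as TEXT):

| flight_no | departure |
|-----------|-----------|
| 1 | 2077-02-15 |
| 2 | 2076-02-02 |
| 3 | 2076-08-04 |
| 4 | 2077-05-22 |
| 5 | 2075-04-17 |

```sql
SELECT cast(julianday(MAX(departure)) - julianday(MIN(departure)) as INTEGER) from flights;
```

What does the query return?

MIN = 2075-04-17, MAX = 2077-05-22.
13 days remain in April 2075 after the 17th (30 − 17).
Full months from May 2075 through April 2077 contribute their day counts.
Then 22 days into May 2077.
Total: 13 + 31 + 30 + 31 + 31 + 30 + 31 + 30 + 31 + 31 + 29 + 31 + 30 + 31 + 30 + 31 + 31 + 30 + 31 + 30 + 31 + 31 + 28 + 31 + 30 + 22 = 766.

766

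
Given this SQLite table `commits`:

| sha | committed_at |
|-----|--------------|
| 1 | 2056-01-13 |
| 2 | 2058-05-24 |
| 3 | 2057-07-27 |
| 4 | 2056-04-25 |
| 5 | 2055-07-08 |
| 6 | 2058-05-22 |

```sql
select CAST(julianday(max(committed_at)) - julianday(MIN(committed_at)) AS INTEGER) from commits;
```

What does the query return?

1051

MIN = 2055-07-08, MAX = 2058-05-24.
23 days remain in July 2055 after the 8th (31 − 8).
Full months from August 2055 through April 2058 contribute their day counts.
Then 24 days into May 2058.
Total: 23 + 31 + 30 + 31 + 30 + 31 + 31 + 29 + 31 + 30 + 31 + 30 + 31 + 31 + 30 + 31 + 30 + 31 + 31 + 28 + 31 + 30 + 31 + 30 + 31 + 31 + 30 + 31 + 30 + 31 + 31 + 28 + 31 + 30 + 24 = 1051.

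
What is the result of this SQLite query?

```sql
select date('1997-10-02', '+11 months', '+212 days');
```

1999-04-02

Adding +11 months to 1997-10-02 gives 1998-09-02.
Applying '+212 days' to 1998-09-02: counting 212 days forward gives 1999-04-02.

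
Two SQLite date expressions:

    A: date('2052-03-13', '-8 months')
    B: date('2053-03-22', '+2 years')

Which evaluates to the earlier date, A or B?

A = 2051-07-13.
B = 2055-03-22.
A is earlier.

A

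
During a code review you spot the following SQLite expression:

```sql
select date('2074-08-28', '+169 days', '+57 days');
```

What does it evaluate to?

2075-04-11

Applying '+169 days' to 2074-08-28: counting 169 days forward gives 2075-02-13.
Applying '+57 days' to 2075-02-13: counting 57 days forward gives 2075-04-11.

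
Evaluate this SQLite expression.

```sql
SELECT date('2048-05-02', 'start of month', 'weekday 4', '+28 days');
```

`start of month` rewinds 2048-05-02 to 2048-05-01.
`weekday 4` advances to the next Thursday; 2048-05-01 is a Friday, so it moves forward to 2048-05-07.
May 2048 has 31 days; 24 remain after the 7th, so 25 days reach 2048-06-01.
Advancing 3 more days within June lands on 2048-06-04.

2048-06-04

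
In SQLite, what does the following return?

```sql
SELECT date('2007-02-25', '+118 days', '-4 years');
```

2003-06-23

Applying '+118 days' to 2007-02-25: counting 118 days forward gives 2007-06-23.
Adding -4 years to 2007-06-23 gives 2003-06-23.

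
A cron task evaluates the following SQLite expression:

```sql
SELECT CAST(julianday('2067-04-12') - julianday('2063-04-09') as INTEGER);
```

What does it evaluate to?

1464

21 days remain in April 2063 after the 9th (30 − 9).
Full months from May 2063 through March 2067 contribute their day counts.
Then 12 days into April 2067.
Total: 21 + 31 + 30 + 31 + 31 + 30 + 31 + 30 + 31 + 31 + 29 + 31 + 30 + 31 + 30 + 31 + 31 + 30 + 31 + 30 + 31 + 31 + 28 + 31 + 30 + 31 + 30 + 31 + 31 + 30 + 31 + 30 + 31 + 31 + 28 + 31 + 30 + 31 + 30 + 31 + 31 + 30 + 31 + 30 + 31 + 31 + 28 + 31 + 12 = 1464.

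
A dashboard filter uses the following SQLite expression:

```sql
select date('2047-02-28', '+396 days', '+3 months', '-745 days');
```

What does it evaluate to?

Applying '+396 days' to 2047-02-28: counting 396 days forward gives 2048-03-30.
Adding +3 months to 2048-03-30 gives 2048-06-30.
Applying '-745 days' to 2048-06-30: counting 745 days back gives 2046-06-16.

2046-06-16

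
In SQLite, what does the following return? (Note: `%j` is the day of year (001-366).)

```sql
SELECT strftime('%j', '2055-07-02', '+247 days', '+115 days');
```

180

First apply '+247 days', '+115 days': 2055-07-02 → 2056-06-28.
Day-of-year for 2056-06-28: days since 2056-01-01 inclusive = 180, zero-padded to 180.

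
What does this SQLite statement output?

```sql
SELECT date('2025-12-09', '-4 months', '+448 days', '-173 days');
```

Adding -4 months to 2025-12-09 gives 2025-08-09.
Applying '+448 days' to 2025-08-09: counting 448 days forward gives 2026-10-31.
Applying '-173 days' to 2026-10-31: counting 173 days back gives 2026-05-11.

2026-05-11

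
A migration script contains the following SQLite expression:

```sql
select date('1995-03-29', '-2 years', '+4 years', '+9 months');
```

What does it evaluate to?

1997-12-29

Adding -2 years to 1995-03-29 gives 1993-03-29.
Adding +4 years to 1993-03-29 gives 1997-03-29.
Adding +9 months to 1997-03-29 gives 1997-12-29.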